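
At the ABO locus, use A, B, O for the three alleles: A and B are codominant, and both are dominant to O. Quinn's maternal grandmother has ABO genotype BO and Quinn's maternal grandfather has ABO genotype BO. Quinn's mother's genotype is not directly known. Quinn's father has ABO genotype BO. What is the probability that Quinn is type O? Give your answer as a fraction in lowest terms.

1/4

Quinn's mother's ABO genotype from BO × BO: 1/4 BB, 1/2 BO, 1/4 OO.
Crossing each possibility with the father BO and summing P(type O): 1/4·0 + 1/2·1/4 + 1/4·1/2 = 1/4.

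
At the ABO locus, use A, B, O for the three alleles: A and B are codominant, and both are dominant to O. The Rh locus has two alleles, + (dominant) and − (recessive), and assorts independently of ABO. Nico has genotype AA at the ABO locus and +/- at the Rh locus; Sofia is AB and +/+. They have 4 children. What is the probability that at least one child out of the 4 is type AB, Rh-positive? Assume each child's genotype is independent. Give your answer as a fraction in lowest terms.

ABO cross AA × AB → 1/2 A, 1/2 AB.
Rh cross +/- × +/+ → 1 Rh+; so P(type AB, Rh-positive) = 1/2 × 1 = 1/2 per child.
P(none) = (1/2)^4 = 1/16; P(at least one) = 1 − 1/16 = 15/16.

15/16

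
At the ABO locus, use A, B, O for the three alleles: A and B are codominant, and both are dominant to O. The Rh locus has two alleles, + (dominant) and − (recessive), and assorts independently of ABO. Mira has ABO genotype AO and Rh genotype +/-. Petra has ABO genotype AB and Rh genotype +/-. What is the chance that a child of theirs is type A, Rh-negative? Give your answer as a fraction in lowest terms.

1/8

ABO cross AO × AB → offspring phenotypes: 1/2 A, 1/4 B, 1/4 AB.
Rh cross +/- × +/- → 3/4 Rh+, 1/4 Rh-.
Independent loci: P(type A, Rh-negative) = 1/2 × 1/4 = 1/8.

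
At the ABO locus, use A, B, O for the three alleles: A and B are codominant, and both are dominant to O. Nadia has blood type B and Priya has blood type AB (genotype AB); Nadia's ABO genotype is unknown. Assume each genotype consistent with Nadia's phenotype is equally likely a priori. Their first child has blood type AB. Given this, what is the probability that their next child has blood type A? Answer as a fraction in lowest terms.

Possible genotypes: Nadia ∈ {BB, BO}; Priya ∈ {AB}.
Weight each parental genotype pair by prior × P(type-AB child):
  BB × AB: posterior weight 2/3; P(next child type A) = 0.
  BO × AB: posterior weight 1/3; P(next child type A) = 1/4.
Weighted sum = 1/12.

1/12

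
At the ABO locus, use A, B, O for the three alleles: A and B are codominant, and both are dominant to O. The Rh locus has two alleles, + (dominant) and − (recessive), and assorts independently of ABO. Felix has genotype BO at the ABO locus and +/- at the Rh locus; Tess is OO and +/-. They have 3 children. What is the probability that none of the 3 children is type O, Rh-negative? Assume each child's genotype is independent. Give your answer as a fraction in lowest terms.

ABO cross BO × OO → 1/2 O, 1/2 B.
Rh cross +/- × +/- → 3/4 Rh+, 1/4 Rh-; so P(type O, Rh-negative) = 1/2 × 1/4 = 1/8 per child.
P(not type O, Rh-negative) = 7/8 for one child; (7/8)^3 = 343/512.

343/512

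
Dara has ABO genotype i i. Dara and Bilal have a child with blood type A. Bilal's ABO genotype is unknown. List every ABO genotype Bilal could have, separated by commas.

I^A I^A, I^A I^B, I^A i

For each candidate genotype of Bilal, check whether crossing it with i i can produce every observed child phenotype.
  I^A I^A → possible child types {A} ✓
  I^A I^B → possible child types {A, B} ✓
  I^A i → possible child types {O, A} ✓
  I^B I^B → possible child types {B} ✗
  I^B i → possible child types {O, B} ✗
  i i → possible child types {O} ✗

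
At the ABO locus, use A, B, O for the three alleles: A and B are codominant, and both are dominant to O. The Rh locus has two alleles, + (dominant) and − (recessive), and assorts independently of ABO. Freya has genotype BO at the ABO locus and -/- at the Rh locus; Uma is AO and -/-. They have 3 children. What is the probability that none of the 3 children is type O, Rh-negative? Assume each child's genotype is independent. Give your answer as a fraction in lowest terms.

ABO cross BO × AO → 1/4 O, 1/4 A, 1/4 B, 1/4 AB.
Rh cross -/- × -/- → 1 Rh-; so P(type O, Rh-negative) = 1/4 × 1 = 1/4 per child.
P(not type O, Rh-negative) = 3/4 for one child; (3/4)^3 = 27/64.

27/64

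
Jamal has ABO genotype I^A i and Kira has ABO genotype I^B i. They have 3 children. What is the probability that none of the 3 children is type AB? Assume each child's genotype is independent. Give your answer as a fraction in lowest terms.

27/64

ABO cross I^A i × I^B i → 1/4 O, 1/4 A, 1/4 B, 1/4 AB.
So P(type AB) = 1/4 per child.
P(not type AB) = 3/4 for one child; (3/4)^3 = 27/64.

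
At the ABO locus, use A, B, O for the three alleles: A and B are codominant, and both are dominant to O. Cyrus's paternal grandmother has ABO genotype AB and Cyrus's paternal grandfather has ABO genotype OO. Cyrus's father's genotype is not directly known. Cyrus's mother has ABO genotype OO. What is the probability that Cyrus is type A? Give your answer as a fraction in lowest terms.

1/4

Cyrus's father's ABO genotype from AB × OO: 1/2 AO, 1/2 BO.
Crossing each possibility with the mother OO and summing P(type A): 1/2·1/2 + 1/2·0 = 1/4.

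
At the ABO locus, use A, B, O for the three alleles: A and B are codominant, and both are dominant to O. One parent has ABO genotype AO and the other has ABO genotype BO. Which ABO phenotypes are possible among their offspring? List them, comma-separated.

Gametes from AO × BO give offspring ABO genotypes AB, AO, BO, OO, i.e. phenotypes O, A, B, AB.

O, A, B, AB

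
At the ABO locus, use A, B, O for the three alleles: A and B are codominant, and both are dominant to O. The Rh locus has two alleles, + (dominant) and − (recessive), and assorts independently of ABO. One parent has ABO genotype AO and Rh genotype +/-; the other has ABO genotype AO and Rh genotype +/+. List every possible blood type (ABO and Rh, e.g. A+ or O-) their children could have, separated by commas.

O+, A+

Gametes from AO × AO give offspring ABO genotypes AA, AO, OO, i.e. phenotypes O, A.
Rh cross +/- × +/+ → phenotypes Rh+.
Combining independently: O+, A+.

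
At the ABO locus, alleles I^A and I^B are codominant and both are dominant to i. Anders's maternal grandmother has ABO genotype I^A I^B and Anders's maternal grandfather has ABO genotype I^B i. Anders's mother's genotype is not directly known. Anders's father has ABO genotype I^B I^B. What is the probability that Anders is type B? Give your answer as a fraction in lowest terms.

Anders's mother's ABO genotype from I^A I^B × I^B i: 1/4 I^A I^B, 1/4 I^A i, 1/4 I^B I^B, 1/4 I^B i.
Crossing each possibility with the father I^B I^B and summing P(type B): 1/4·1/2 + 1/4·1/2 + 1/4·1 + 1/4·1 = 3/4.

3/4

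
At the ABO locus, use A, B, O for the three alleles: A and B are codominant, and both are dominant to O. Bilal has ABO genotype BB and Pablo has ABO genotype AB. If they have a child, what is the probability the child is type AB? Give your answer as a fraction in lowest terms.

ABO cross BB × AB → offspring phenotypes: 1/2 B, 1/2 AB.
So P(type AB) = 1/2.

1/2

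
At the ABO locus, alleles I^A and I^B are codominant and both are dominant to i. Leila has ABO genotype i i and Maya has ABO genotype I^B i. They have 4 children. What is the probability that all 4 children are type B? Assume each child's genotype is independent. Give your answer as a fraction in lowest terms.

1/16

ABO cross i i × I^B i → 1/2 O, 1/2 B.
So P(type B) = 1/2 per child.
All 4 independent: (1/2)^4 = 1/16.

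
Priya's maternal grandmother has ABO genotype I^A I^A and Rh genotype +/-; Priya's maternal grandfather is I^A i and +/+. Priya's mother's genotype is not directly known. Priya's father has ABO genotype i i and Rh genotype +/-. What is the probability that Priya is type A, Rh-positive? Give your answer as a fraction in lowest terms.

21/32

Priya's mother's ABO genotype from I^A I^A × I^A i: 1/2 I^A I^A, 1/2 I^A i.
Crossing each possibility with the father i i and summing P(type A): 1/2·1 + 1/2·1/2 = 3/4.
Similarly for Rh via the mother's Rh distribution: P(Rh+) = 7/8.
Independent loci: 3/4 × 7/8 = 21/32.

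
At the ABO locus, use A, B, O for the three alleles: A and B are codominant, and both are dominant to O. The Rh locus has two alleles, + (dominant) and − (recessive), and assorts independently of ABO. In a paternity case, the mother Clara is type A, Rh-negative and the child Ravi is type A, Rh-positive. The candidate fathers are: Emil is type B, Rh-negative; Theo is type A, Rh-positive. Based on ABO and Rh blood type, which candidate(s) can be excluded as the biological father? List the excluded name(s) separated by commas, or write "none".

A candidate is excluded only if no genotype consistent with his phenotype could produce a type A, Rh-positive child with a type A, Rh-negative mother.
Emil (type B, Rh-): no genotype consistent with that phenotype can produce a type-A Rh+ child with a type-A mother.

Emil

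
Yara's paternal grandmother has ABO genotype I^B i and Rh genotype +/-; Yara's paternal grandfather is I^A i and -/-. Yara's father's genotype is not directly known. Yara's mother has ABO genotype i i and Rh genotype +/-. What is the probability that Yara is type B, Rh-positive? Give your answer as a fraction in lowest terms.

Yara's father's ABO genotype from I^B i × I^A i: 1/4 I^A I^B, 1/4 I^A i, 1/4 I^B i, 1/4 i i.
Crossing each possibility with the mother i i and summing P(type B): 1/4·1/2 + 1/4·0 + 1/4·1/2 + 1/4·0 = 1/4.
Similarly for Rh via the father's Rh distribution: P(Rh+) = 5/8.
Independent loci: 1/4 × 5/8 = 5/32.

5/32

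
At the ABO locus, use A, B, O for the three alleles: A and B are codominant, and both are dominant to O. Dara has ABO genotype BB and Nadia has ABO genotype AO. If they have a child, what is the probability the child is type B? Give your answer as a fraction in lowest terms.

ABO cross BB × AO → offspring phenotypes: 1/2 B, 1/2 AB.
So P(type B) = 1/2.

1/2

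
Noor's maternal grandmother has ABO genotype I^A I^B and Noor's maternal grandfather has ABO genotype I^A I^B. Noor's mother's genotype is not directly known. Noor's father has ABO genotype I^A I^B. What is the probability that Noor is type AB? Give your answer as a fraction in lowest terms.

1/2

Noor's mother's ABO genotype from I^A I^B × I^A I^B: 1/4 I^A I^A, 1/2 I^A I^B, 1/4 I^B I^B.
Crossing each possibility with the father I^A I^B and summing P(type AB): 1/4·1/2 + 1/2·1/2 + 1/4·1/2 = 1/2.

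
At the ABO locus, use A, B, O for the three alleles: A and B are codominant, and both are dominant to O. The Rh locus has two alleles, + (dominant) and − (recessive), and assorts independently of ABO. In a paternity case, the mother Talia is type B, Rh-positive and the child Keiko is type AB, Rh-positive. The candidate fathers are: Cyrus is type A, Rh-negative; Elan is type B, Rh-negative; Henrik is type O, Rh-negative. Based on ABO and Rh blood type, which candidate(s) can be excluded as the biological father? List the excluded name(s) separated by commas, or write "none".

A candidate is excluded only if no genotype consistent with his phenotype could produce a type AB, Rh-positive child with a type B, Rh-positive mother.
Elan (type B, Rh-): no genotype consistent with that phenotype can produce a type-AB Rh+ child with a type-B mother.
Henrik (type O, Rh-): no genotype consistent with that phenotype can produce a type-AB Rh+ child with a type-B mother.

Elan, Henrik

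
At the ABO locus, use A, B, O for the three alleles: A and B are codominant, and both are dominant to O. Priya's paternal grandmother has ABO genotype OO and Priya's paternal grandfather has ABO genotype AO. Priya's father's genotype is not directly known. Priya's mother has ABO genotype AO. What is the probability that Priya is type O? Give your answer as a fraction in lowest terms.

3/8

Priya's father's ABO genotype from OO × AO: 1/2 AO, 1/2 OO.
Crossing each possibility with the mother AO and summing P(type O): 1/2·1/4 + 1/2·1/2 = 3/8.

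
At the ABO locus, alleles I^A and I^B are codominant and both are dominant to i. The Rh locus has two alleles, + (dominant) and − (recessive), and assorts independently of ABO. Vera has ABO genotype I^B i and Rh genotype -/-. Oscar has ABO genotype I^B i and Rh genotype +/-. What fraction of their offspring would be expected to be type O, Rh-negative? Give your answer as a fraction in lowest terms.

ABO cross I^B i × I^B i → offspring phenotypes: 1/4 O, 3/4 B.
Rh cross -/- × +/- → 1/2 Rh+, 1/2 Rh-.
Independent loci: P(type O, Rh-negative) = 1/4 × 1/2 = 1/8.

1/8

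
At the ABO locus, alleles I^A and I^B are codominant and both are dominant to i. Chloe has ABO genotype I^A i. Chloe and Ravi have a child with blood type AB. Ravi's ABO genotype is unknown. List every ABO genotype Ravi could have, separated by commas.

I^A I^B, I^B I^B, I^B i

For each candidate genotype of Ravi, check whether crossing it with I^A i can produce every observed child phenotype.
  I^A I^A → possible child types {A} ✗
  I^A I^B → possible child types {A, B, AB} ✓
  I^A i → possible child types {O, A} ✗
  I^B I^B → possible child types {B, AB} ✓
  I^B i → possible child types {O, A, B, AB} ✓
  i i → possible child types {O, A} ✗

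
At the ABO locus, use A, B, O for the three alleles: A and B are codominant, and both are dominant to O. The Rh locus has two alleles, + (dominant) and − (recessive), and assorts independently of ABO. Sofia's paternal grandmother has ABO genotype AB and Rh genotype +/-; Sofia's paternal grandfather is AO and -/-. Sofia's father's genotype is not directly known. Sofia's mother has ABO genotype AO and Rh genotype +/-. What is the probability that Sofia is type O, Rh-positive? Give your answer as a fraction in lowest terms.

5/64

Sofia's father's ABO genotype from AB × AO: 1/4 AA, 1/4 AB, 1/4 AO, 1/4 BO.
Crossing each possibility with the mother AO and summing P(type O): 1/4·0 + 1/4·0 + 1/4·1/4 + 1/4·1/4 = 1/8.
Similarly for Rh via the father's Rh distribution: P(Rh+) = 5/8.
Independent loci: 1/8 × 5/8 = 5/64.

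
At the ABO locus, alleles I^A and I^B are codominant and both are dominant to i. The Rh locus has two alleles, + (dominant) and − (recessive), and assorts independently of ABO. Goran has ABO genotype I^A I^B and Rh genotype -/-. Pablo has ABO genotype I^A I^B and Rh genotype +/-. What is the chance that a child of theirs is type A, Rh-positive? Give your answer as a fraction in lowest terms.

1/8

ABO cross I^A I^B × I^A I^B → offspring phenotypes: 1/4 A, 1/4 B, 1/2 AB.
Rh cross -/- × +/- → 1/2 Rh+, 1/2 Rh-.
Independent loci: P(type A, Rh-positive) = 1/4 × 1/2 = 1/8.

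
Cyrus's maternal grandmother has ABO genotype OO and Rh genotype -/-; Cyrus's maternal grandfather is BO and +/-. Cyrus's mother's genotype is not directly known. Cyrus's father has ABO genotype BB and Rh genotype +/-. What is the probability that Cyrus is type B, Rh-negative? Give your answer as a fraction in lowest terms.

Cyrus's mother's ABO genotype from OO × BO: 1/2 BO, 1/2 OO.
Crossing each possibility with the father BB and summing P(type B): 1/2·1 + 1/2·1 = 1.
Similarly for Rh via the mother's Rh distribution: P(Rh-) = 3/8.
Independent loci: 1 × 3/8 = 3/8.

3/8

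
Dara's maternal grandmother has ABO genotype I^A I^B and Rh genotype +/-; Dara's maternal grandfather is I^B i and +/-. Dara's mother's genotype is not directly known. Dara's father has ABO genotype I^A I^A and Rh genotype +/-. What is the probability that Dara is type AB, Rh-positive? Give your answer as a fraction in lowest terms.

Dara's mother's ABO genotype from I^A I^B × I^B i: 1/4 I^A I^B, 1/4 I^A i, 1/4 I^B I^B, 1/4 I^B i.
Crossing each possibility with the father I^A I^A and summing P(type AB): 1/4·1/2 + 1/4·0 + 1/4·1 + 1/4·1/2 = 1/2.
Similarly for Rh via the mother's Rh distribution: P(Rh+) = 3/4.
Independent loci: 1/2 × 3/4 = 3/8.

3/8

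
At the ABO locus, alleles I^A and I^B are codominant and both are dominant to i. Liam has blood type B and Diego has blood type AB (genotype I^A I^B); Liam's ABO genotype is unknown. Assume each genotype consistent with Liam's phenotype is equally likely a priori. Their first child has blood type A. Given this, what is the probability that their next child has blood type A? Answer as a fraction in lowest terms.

1/4

Possible genotypes: Liam ∈ {I^B I^B, I^B i}; Diego ∈ {I^A I^B}.
Weight each parental genotype pair by prior × P(type-A child):
  I^B i × I^A I^B: posterior weight 1; P(next child type A) = 1/4.
Weighted sum = 1/4.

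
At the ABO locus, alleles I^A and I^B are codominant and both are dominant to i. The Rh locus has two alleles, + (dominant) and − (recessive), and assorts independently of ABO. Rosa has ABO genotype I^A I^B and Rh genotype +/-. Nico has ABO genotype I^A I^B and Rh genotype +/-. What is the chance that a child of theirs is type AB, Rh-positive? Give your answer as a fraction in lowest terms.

3/8

ABO cross I^A I^B × I^A I^B → offspring phenotypes: 1/4 A, 1/4 B, 1/2 AB.
Rh cross +/- × +/- → 3/4 Rh+, 1/4 Rh-.
Independent loci: P(type AB, Rh-positive) = 1/2 × 3/4 = 3/8.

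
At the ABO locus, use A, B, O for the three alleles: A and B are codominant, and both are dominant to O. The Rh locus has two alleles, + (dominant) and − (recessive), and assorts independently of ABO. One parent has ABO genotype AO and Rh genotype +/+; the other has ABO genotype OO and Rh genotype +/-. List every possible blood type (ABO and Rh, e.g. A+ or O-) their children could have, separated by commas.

Gametes from AO × OO give offspring ABO genotypes AO, OO, i.e. phenotypes O, A.
Rh cross +/+ × +/- → phenotypes Rh+.
Combining independently: O+, A+.

O+, A+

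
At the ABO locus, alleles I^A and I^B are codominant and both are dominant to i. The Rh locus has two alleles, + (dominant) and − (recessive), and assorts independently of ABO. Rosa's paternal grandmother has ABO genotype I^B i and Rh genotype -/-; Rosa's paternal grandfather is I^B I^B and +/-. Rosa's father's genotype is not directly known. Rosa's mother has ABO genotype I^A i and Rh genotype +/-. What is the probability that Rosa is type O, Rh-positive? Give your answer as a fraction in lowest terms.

Rosa's father's ABO genotype from I^B i × I^B I^B: 1/2 I^B I^B, 1/2 I^B i.
Crossing each possibility with the mother I^A i and summing P(type O): 1/2·0 + 1/2·1/4 = 1/8.
Similarly for Rh via the father's Rh distribution: P(Rh+) = 5/8.
Independent loci: 1/8 × 5/8 = 5/64.

5/64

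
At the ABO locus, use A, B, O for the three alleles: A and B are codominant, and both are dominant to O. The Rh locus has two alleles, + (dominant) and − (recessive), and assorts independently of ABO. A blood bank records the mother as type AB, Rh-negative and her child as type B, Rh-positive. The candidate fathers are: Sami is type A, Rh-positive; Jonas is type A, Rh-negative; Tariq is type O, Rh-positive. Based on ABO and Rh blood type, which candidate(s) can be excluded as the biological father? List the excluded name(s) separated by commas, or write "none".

Jonas

A candidate is excluded only if no genotype consistent with his phenotype could produce a type B, Rh-positive child with a type AB, Rh-negative mother.
Jonas (type A, Rh-): no genotype consistent with that phenotype can produce a type-B Rh+ child with a type-AB mother.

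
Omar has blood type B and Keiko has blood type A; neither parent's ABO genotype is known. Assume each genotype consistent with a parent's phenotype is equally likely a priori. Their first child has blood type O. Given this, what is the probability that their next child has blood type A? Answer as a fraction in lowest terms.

Possible genotypes: Omar ∈ {BB, BO}; Keiko ∈ {AA, AO}.
Weight each parental genotype pair by prior × P(type-O child):
  BO × AO: posterior weight 1; P(next child type A) = 1/4.
Weighted sum = 1/4.

1/4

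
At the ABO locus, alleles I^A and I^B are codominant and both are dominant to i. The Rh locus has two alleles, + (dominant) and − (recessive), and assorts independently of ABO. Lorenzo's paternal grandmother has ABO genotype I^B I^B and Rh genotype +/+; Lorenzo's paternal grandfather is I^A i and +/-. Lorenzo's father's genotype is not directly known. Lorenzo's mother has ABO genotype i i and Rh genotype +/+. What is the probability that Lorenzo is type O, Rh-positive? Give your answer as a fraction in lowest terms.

1/4

Lorenzo's father's ABO genotype from I^B I^B × I^A i: 1/2 I^A I^B, 1/2 I^B i.
Crossing each possibility with the mother i i and summing P(type O): 1/2·0 + 1/2·1/2 = 1/4.
Similarly for Rh via the father's Rh distribution: P(Rh+) = 1.
Independent loci: 1/4 × 1 = 1/4.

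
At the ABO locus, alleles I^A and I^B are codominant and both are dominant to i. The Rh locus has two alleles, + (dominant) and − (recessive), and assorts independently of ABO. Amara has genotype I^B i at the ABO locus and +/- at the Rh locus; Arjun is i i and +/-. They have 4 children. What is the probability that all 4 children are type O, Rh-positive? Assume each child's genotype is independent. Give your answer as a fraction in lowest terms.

81/4096

ABO cross I^B i × i i → 1/2 O, 1/2 B.
Rh cross +/- × +/- → 3/4 Rh+, 1/4 Rh-; so P(type O, Rh-positive) = 1/2 × 3/4 = 3/8 per child.
All 4 independent: (3/8)^4 = 81/4096.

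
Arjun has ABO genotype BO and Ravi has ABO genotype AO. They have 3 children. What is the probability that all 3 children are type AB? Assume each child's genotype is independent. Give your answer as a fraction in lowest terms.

ABO cross BO × AO → 1/4 O, 1/4 A, 1/4 B, 1/4 AB.
So P(type AB) = 1/4 per child.
All 3 independent: (1/4)^3 = 1/64.

1/64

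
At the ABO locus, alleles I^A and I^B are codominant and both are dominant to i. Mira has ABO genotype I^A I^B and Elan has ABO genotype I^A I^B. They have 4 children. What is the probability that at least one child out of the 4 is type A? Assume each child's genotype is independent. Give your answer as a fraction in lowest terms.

ABO cross I^A I^B × I^A I^B → 1/4 A, 1/4 B, 1/2 AB.
So P(type A) = 1/4 per child.
P(none) = (3/4)^4 = 81/256; P(at least one) = 1 − 81/256 = 175/256.

175/256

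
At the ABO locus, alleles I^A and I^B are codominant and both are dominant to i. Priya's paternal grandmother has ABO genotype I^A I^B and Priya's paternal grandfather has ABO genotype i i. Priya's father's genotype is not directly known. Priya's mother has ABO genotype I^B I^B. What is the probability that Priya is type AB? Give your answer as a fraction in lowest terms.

1/4

Priya's father's ABO genotype from I^A I^B × i i: 1/2 I^A i, 1/2 I^B i.
Crossing each possibility with the mother I^B I^B and summing P(type AB): 1/2·1/2 + 1/2·0 = 1/4.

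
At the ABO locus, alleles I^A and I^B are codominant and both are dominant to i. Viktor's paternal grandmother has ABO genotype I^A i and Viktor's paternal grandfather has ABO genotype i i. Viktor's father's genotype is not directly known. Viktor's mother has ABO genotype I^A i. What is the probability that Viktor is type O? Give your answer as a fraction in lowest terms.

Viktor's father's ABO genotype from I^A i × i i: 1/2 I^A i, 1/2 i i.
Crossing each possibility with the mother I^A i and summing P(type O): 1/2·1/4 + 1/2·1/2 = 3/8.

3/8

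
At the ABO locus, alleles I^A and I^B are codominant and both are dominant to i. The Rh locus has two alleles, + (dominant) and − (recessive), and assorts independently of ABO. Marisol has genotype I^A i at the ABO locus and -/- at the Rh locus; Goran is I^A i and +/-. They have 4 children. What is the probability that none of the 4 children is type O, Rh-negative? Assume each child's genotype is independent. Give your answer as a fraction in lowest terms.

2401/4096

ABO cross I^A i × I^A i → 1/4 O, 3/4 A.
Rh cross -/- × +/- → 1/2 Rh+, 1/2 Rh-; so P(type O, Rh-negative) = 1/4 × 1/2 = 1/8 per child.
P(not type O, Rh-negative) = 7/8 for one child; (7/8)^4 = 2401/4096.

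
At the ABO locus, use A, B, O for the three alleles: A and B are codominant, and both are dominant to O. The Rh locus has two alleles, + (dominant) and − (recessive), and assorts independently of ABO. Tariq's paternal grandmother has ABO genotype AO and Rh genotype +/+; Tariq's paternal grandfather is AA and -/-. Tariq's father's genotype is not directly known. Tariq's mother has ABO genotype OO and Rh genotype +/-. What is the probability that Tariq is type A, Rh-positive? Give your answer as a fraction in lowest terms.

Tariq's father's ABO genotype from AO × AA: 1/2 AA, 1/2 AO.
Crossing each possibility with the mother OO and summing P(type A): 1/2·1 + 1/2·1/2 = 3/4.
Similarly for Rh via the father's Rh distribution: P(Rh+) = 3/4.
Independent loci: 3/4 × 3/4 = 9/16.

9/16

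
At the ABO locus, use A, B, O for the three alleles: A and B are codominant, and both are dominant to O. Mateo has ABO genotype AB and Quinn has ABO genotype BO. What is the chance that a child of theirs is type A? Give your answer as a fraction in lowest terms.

1/4

ABO cross AB × BO → offspring phenotypes: 1/4 A, 1/2 B, 1/4 AB.
So P(type A) = 1/4.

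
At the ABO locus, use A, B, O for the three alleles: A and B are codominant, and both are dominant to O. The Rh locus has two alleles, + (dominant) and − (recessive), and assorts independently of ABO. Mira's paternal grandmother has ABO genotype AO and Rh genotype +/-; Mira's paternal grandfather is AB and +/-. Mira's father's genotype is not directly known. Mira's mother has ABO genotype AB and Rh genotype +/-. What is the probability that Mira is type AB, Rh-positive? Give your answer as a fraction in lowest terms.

Mira's father's ABO genotype from AO × AB: 1/4 AA, 1/4 AB, 1/4 AO, 1/4 BO.
Crossing each possibility with the mother AB and summing P(type AB): 1/4·1/2 + 1/4·1/2 + 1/4·1/4 + 1/4·1/4 = 3/8.
Similarly for Rh via the father's Rh distribution: P(Rh+) = 3/4.
Independent loci: 3/8 × 3/4 = 9/32.

9/32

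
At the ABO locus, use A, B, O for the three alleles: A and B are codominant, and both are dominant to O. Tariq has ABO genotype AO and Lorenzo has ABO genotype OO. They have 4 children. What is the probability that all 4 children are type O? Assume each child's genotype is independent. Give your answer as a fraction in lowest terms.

ABO cross AO × OO → 1/2 O, 1/2 A.
So P(type O) = 1/2 per child.
All 4 independent: (1/2)^4 = 1/16.

1/16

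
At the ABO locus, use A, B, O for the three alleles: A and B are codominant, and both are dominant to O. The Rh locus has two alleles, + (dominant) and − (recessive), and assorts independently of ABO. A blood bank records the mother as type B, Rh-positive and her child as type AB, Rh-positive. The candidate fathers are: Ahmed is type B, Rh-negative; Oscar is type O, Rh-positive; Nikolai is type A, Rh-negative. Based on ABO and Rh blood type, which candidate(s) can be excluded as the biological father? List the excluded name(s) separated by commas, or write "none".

A candidate is excluded only if no genotype consistent with his phenotype could produce a type AB, Rh-positive child with a type B, Rh-positive mother.
Ahmed (type B, Rh-): no genotype consistent with that phenotype can produce a type-AB Rh+ child with a type-B mother.
Oscar (type O, Rh+): no genotype consistent with that phenotype can produce a type-AB Rh+ child with a type-B mother.

Ahmed, Oscar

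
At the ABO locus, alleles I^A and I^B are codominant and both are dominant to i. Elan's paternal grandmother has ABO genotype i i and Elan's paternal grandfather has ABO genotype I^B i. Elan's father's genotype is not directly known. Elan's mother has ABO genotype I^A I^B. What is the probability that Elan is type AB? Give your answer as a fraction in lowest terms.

1/8

Elan's father's ABO genotype from i i × I^B i: 1/2 I^B i, 1/2 i i.
Crossing each possibility with the mother I^A I^B and summing P(type AB): 1/2·1/4 + 1/2·0 = 1/8.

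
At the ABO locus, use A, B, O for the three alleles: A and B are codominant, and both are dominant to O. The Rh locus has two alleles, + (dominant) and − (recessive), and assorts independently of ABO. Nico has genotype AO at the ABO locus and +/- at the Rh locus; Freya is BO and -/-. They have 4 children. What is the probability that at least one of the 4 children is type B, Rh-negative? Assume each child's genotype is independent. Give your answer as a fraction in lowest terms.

1695/4096

ABO cross AO × BO → 1/4 O, 1/4 A, 1/4 B, 1/4 AB.
Rh cross +/- × -/- → 1/2 Rh+, 1/2 Rh-; so P(type B, Rh-negative) = 1/4 × 1/2 = 1/8 per child.
P(none) = (7/8)^4 = 2401/4096; P(at least one) = 1 − 2401/4096 = 1695/4096.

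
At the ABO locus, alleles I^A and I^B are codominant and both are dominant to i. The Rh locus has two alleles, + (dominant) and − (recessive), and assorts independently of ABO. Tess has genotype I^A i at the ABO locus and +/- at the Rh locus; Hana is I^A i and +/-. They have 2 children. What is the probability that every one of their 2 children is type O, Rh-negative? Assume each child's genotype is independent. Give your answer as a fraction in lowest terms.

1/256

ABO cross I^A i × I^A i → 1/4 O, 3/4 A.
Rh cross +/- × +/- → 3/4 Rh+, 1/4 Rh-; so P(type O, Rh-negative) = 1/4 × 1/4 = 1/16 per child.
All 2 independent: (1/16)^2 = 1/256.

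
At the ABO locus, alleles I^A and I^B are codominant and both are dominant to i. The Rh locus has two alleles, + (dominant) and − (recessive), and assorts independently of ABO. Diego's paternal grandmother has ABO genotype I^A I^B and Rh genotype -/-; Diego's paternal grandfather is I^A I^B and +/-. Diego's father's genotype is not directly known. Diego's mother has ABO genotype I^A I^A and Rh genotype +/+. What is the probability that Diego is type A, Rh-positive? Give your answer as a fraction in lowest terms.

Diego's father's ABO genotype from I^A I^B × I^A I^B: 1/4 I^A I^A, 1/2 I^A I^B, 1/4 I^B I^B.
Crossing each possibility with the mother I^A I^A and summing P(type A): 1/4·1 + 1/2·1/2 + 1/4·0 = 1/2.
Similarly for Rh via the father's Rh distribution: P(Rh+) = 1.
Independent loci: 1/2 × 1 = 1/2.

1/2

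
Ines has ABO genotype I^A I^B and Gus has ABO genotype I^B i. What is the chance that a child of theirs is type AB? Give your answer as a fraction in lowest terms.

1/4

ABO cross I^A I^B × I^B i → offspring phenotypes: 1/4 A, 1/2 B, 1/4 AB.
So P(type AB) = 1/4.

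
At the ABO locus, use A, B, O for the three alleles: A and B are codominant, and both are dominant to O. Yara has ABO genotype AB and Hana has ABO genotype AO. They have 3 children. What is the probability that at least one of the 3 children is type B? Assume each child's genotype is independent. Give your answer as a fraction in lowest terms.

37/64

ABO cross AB × AO → 1/2 A, 1/4 B, 1/4 AB.
So P(type B) = 1/4 per child.
P(none) = (3/4)^3 = 27/64; P(at least one) = 1 − 27/64 = 37/64.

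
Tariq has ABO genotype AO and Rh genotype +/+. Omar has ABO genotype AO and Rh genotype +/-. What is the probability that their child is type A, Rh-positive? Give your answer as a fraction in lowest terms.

ABO cross AO × AO → offspring phenotypes: 1/4 O, 3/4 A.
Rh cross +/+ × +/- → 1 Rh+.
Independent loci: P(type A, Rh-positive) = 3/4 × 1 = 3/4.

3/4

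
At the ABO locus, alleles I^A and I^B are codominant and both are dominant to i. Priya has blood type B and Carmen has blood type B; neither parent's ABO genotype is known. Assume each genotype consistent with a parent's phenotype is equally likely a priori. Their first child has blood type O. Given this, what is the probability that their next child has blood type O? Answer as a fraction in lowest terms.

Possible genotypes: Priya ∈ {I^B I^B, I^B i}; Carmen ∈ {I^B I^B, I^B i}.
Weight each parental genotype pair by prior × P(type-O child):
  I^B i × I^B i: posterior weight 1; P(next child type O) = 1/4.
Weighted sum = 1/4.

1/4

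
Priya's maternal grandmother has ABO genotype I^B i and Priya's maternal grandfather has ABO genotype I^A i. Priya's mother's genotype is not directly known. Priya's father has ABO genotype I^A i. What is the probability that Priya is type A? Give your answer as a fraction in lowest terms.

Priya's mother's ABO genotype from I^B i × I^A i: 1/4 I^A I^B, 1/4 I^A i, 1/4 I^B i, 1/4 i i.
Crossing each possibility with the father I^A i and summing P(type A): 1/4·1/2 + 1/4·3/4 + 1/4·1/4 + 1/4·1/2 = 1/2.

1/2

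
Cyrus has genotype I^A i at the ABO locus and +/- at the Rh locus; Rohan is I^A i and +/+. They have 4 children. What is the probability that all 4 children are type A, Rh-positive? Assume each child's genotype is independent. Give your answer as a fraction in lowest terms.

81/256

ABO cross I^A i × I^A i → 1/4 O, 3/4 A.
Rh cross +/- × +/+ → 1 Rh+; so P(type A, Rh-positive) = 3/4 × 1 = 3/4 per child.
All 4 independent: (3/4)^4 = 81/256.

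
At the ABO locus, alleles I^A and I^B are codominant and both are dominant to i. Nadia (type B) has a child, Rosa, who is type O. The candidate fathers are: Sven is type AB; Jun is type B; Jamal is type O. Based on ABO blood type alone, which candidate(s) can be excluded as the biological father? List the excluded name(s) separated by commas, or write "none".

Sven

A candidate is excluded only if no genotype consistent with his phenotype could produce a type O child with a type B mother.
Sven (type AB): no genotype consistent with that phenotype can produce a type-O child with a type-B mother.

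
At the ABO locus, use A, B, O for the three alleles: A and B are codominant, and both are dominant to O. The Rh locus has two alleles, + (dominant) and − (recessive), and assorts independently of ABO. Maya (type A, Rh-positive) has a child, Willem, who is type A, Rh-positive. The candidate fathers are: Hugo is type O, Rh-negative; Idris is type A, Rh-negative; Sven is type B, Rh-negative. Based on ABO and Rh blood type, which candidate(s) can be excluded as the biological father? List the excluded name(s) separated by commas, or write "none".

A candidate is excluded only if no genotype consistent with his phenotype could produce a type A, Rh-positive child with a type A, Rh-positive mother.
Every candidate has at least one consistent genotype combination, so none can be excluded.

none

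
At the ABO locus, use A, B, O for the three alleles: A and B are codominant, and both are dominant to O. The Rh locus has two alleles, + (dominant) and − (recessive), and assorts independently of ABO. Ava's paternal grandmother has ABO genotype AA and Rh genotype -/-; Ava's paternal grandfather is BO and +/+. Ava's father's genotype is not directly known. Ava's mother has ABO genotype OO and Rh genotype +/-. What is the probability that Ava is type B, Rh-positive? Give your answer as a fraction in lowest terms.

3/16

Ava's father's ABO genotype from AA × BO: 1/2 AB, 1/2 AO.
Crossing each possibility with the mother OO and summing P(type B): 1/2·1/2 + 1/2·0 = 1/4.
Similarly for Rh via the father's Rh distribution: P(Rh+) = 3/4.
Independent loci: 1/4 × 3/4 = 3/16.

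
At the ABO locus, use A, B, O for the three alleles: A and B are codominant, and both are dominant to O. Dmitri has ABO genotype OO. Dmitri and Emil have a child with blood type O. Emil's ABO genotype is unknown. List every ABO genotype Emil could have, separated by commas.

AO, BO, OO

For each candidate genotype of Emil, check whether crossing it with OO can produce every observed child phenotype.
  AA → possible child types {A} ✗
  AB → possible child types {A, B} ✗
  AO → possible child types {O, A} ✓
  BB → possible child types {B} ✗
  BO → possible child types {O, B} ✓
  OO → possible child types {O} ✓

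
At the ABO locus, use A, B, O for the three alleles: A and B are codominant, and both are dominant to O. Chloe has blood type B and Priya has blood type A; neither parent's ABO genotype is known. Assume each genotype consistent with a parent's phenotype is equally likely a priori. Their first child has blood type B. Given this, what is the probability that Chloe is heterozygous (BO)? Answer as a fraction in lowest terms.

1/3

Possible genotypes: Chloe ∈ {BB, BO}; Priya ∈ {AA, AO}.
Weight each parental genotype pair by prior × P(type-B child):
  BB × AO: posterior weight 2/3.
  BO × AO: posterior weight 1/3.
Sum the posterior weight over pairs where Chloe is BO: 1/3.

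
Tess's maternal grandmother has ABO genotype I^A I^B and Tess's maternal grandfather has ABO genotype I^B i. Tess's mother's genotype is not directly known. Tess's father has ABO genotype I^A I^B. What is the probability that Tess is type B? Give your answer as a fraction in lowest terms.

Tess's mother's ABO genotype from I^A I^B × I^B i: 1/4 I^A I^B, 1/4 I^A i, 1/4 I^B I^B, 1/4 I^B i.
Crossing each possibility with the father I^A I^B and summing P(type B): 1/4·1/4 + 1/4·1/4 + 1/4·1/2 + 1/4·1/2 = 3/8.

3/8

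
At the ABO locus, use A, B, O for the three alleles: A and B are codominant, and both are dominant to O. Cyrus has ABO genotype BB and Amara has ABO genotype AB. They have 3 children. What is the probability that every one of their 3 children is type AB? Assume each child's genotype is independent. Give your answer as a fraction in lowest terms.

ABO cross BB × AB → 1/2 B, 1/2 AB.
So P(type AB) = 1/2 per child.
All 3 independent: (1/2)^3 = 1/8.

1/8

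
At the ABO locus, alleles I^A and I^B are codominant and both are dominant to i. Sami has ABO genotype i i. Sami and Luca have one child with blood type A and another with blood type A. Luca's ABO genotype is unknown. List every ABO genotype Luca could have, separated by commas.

For each candidate genotype of Luca, check whether crossing it with i i can produce every observed child phenotype.
  I^A I^A → possible child types {A} ✓
  I^A I^B → possible child types {A, B} ✓
  I^A i → possible child types {O, A} ✓
  I^B I^B → possible child types {B} ✗
  I^B i → possible child types {O, B} ✗
  i i → possible child types {O} ✗

I^A I^A, I^A I^B, I^A i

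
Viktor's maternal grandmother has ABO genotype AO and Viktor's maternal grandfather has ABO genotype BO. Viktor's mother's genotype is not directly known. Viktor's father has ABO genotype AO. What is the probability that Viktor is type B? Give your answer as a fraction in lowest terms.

1/8

Viktor's mother's ABO genotype from AO × BO: 1/4 AB, 1/4 AO, 1/4 BO, 1/4 OO.
Crossing each possibility with the father AO and summing P(type B): 1/4·1/4 + 1/4·0 + 1/4·1/4 + 1/4·0 = 1/8.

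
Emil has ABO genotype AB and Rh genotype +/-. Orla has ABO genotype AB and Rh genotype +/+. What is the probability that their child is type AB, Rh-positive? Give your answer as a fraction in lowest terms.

ABO cross AB × AB → offspring phenotypes: 1/4 A, 1/4 B, 1/2 AB.
Rh cross +/- × +/+ → 1 Rh+.
Independent loci: P(type AB, Rh-positive) = 1/2 × 1 = 1/2.

1/2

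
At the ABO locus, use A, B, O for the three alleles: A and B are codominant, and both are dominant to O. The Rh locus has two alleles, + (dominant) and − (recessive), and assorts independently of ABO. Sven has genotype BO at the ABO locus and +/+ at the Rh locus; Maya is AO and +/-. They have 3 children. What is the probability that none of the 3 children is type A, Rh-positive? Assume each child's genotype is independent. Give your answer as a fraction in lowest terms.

27/64

ABO cross BO × AO → 1/4 O, 1/4 A, 1/4 B, 1/4 AB.
Rh cross +/+ × +/- → 1 Rh+; so P(type A, Rh-positive) = 1/4 × 1 = 1/4 per child.
P(not type A, Rh-positive) = 3/4 for one child; (3/4)^3 = 27/64.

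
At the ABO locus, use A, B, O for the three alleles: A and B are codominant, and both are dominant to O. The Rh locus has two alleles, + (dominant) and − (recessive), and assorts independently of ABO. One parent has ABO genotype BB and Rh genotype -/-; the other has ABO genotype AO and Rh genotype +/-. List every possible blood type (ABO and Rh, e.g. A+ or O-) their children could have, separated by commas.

Gametes from BB × AO give offspring ABO genotypes AB, BO, i.e. phenotypes B, AB.
Rh cross -/- × +/- → phenotypes Rh+, Rh-.
Combining independently: B+, B-, AB+, AB-.

B+, B-, AB+, AB-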